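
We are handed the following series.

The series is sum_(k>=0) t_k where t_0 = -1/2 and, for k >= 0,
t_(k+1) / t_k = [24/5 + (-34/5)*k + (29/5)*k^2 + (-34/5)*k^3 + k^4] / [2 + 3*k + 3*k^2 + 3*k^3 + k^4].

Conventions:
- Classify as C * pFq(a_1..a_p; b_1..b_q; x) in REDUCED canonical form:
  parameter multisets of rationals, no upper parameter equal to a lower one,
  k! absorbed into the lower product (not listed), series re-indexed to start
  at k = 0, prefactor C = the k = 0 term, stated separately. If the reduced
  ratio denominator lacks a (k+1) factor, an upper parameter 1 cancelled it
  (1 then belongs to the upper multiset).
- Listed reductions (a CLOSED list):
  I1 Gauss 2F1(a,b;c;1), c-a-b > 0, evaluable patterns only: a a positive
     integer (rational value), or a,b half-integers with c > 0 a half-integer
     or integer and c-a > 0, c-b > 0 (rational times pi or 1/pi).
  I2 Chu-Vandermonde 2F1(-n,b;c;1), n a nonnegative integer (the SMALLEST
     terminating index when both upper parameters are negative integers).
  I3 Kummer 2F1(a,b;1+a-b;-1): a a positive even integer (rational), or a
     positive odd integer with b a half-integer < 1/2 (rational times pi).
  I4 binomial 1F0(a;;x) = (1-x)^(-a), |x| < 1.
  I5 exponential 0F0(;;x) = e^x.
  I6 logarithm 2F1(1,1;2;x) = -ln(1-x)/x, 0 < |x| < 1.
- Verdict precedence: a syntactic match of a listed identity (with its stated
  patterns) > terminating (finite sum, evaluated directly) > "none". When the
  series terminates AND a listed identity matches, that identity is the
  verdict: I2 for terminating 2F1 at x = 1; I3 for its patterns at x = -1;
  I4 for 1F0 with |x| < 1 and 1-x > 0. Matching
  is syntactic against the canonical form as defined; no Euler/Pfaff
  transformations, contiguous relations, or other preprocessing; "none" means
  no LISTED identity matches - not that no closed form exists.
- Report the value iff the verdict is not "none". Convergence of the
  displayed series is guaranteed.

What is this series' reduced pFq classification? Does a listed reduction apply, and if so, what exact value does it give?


This is -1/2 * 2F1(-6, -4/5; 2; 1) in reduced canonical form. Verdict: Vandermonde's identity (I2) applies (terminating 2F1 at x = 1 with n = 6, b = -4/5, c = 2). Value: -121771/78125.

Key step: with t_0 = -1/2, cancel k^2 + 1 from the displayed ratio first; then C = -1/2, x = 1.
Adjacent-term ratio: r(k) = 1 * (k-6) (k-4/5) / [(k+2) (k+1)] - rational in k, leading ratio 1; with t_0 = -1/2, classification follows.


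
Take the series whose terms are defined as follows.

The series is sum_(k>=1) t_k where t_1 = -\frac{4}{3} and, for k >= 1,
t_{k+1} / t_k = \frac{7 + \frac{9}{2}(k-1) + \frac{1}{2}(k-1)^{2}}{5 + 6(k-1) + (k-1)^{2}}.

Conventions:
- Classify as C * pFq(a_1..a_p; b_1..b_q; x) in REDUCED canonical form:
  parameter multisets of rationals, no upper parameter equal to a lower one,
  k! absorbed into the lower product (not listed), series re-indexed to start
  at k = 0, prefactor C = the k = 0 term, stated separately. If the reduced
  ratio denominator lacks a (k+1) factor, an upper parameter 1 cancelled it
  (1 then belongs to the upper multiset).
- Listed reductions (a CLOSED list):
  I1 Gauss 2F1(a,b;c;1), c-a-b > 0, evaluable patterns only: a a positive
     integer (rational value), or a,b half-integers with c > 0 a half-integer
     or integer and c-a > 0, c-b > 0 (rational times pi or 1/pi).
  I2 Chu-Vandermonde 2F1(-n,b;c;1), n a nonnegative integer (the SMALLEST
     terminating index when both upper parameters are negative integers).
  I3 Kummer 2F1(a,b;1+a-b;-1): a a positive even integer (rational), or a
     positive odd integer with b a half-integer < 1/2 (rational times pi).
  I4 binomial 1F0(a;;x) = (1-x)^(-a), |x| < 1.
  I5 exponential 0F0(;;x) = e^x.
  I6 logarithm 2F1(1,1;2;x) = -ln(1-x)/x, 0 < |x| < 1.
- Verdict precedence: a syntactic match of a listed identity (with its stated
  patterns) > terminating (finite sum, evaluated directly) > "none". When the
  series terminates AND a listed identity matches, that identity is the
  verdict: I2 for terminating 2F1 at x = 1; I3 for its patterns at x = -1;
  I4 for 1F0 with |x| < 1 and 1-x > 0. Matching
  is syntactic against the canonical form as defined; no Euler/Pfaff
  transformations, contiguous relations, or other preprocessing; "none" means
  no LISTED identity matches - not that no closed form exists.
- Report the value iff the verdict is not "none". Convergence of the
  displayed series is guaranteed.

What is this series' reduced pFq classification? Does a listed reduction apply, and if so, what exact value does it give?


Prefactor -\frac{4}{3}, argument \frac{1}{2}: 2F1 with upper {2, 7} over lower {5}. Verdict: none - at argument \frac{1}{2} the multisets {2, 7} ; {5} match no listed identity.

First insight: from the first term -\frac{4}{3}: factor the ratio over Q (prefactor -4/3): negated roots = parameters.
Adjacent-term ratio: r(k) = \frac{1}{2} * (k+2) (k+7) / [(k+5) (k+1)] - rational in k. x = \frac{1}{2}; t_0 = -\frac{4}{3}; negate the roots.


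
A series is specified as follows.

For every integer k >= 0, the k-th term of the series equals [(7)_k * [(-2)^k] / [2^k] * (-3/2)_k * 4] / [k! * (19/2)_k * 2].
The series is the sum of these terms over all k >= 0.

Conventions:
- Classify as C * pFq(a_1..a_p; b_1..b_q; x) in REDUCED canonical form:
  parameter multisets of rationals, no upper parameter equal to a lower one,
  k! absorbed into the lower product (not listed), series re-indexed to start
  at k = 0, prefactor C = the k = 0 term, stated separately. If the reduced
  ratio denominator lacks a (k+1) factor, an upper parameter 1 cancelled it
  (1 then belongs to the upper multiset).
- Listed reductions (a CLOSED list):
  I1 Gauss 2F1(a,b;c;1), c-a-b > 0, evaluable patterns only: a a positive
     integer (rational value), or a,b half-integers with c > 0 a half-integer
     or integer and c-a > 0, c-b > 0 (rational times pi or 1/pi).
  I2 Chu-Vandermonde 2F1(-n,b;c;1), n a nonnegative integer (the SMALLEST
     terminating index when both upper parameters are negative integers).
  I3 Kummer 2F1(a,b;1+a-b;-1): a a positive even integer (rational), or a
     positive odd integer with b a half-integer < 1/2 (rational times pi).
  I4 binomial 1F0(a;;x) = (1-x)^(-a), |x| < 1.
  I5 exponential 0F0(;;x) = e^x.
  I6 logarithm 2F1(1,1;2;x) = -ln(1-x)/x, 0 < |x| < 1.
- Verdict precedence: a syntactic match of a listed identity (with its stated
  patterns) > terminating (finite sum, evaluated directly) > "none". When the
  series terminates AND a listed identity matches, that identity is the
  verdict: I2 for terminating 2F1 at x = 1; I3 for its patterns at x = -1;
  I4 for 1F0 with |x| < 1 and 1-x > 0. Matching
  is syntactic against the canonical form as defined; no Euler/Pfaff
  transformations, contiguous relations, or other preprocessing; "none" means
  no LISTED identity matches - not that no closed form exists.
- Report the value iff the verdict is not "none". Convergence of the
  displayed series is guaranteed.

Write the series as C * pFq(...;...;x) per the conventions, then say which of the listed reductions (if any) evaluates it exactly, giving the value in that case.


The series (x = -1) is 2F1: upper {-3/2, 7}, lower {19/2}, prefactor 2. Verdict: this is Kummer (I3) (x = -1; c = 19/2 equals 1+a-b for upper {-3/2, 7}: listed pattern). Hence: (765765/524288) * pi.

Key step: from the first term 2: the constant factors (prefactor 2) combine into one prefactor.
Adjacent-term ratio: r(k) = (-1) * (k-3/2) (k+7) / [(k+19/2) (k+1)] - rational in k, leading ratio (-1); with t_0 = 2, classification follows.


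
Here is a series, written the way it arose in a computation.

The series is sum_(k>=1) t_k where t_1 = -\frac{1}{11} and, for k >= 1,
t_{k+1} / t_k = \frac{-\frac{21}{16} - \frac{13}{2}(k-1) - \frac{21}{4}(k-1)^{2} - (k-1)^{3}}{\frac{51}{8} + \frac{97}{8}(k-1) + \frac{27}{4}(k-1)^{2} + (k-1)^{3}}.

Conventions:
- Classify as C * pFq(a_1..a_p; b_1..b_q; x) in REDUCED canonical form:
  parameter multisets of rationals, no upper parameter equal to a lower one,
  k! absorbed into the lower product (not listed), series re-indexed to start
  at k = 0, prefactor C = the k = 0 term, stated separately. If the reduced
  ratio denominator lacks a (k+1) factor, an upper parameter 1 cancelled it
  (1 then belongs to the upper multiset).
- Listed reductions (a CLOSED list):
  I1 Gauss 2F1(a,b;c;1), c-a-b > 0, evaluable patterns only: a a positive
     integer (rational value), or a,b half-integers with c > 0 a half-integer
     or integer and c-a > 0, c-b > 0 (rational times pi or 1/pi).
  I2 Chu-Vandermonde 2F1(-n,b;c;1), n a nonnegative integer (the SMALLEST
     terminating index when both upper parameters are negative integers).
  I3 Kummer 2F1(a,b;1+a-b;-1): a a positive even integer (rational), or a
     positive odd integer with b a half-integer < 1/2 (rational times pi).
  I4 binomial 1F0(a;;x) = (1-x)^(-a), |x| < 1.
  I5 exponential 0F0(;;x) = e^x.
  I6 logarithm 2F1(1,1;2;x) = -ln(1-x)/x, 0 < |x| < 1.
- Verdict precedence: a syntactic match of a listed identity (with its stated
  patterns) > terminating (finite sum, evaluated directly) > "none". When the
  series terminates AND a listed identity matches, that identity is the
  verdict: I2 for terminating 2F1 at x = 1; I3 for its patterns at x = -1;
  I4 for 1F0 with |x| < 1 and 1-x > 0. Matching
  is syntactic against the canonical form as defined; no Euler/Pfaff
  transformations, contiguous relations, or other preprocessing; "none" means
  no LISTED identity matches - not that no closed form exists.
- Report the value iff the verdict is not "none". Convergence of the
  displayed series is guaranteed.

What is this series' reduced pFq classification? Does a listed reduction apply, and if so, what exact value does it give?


Prefactor -\frac{1}{11}, argument -1: 2F1 with upper {\frac{1}{4}, \frac{7}{2}} over lower {\frac{17}{4}}. Verdict: none (x = -1): each listed identity misses the multisets {\frac{1}{4}, \frac{7}{2}} ; {\frac{17}{4}}.

First insight: t_0 = -\frac{1}{11} here, and cancel k + 3/2 from the displayed ratio first; then prefactor -1/11.
Step ratio: r(k) = -1 * (k+\frac{1}{4}) (k+\frac{7}{2}) / [(k+\frac{17}{4}) (k+1)] - poly over poly, x = -1 from leading terms; C = -\frac{1}{11} at k = 0.


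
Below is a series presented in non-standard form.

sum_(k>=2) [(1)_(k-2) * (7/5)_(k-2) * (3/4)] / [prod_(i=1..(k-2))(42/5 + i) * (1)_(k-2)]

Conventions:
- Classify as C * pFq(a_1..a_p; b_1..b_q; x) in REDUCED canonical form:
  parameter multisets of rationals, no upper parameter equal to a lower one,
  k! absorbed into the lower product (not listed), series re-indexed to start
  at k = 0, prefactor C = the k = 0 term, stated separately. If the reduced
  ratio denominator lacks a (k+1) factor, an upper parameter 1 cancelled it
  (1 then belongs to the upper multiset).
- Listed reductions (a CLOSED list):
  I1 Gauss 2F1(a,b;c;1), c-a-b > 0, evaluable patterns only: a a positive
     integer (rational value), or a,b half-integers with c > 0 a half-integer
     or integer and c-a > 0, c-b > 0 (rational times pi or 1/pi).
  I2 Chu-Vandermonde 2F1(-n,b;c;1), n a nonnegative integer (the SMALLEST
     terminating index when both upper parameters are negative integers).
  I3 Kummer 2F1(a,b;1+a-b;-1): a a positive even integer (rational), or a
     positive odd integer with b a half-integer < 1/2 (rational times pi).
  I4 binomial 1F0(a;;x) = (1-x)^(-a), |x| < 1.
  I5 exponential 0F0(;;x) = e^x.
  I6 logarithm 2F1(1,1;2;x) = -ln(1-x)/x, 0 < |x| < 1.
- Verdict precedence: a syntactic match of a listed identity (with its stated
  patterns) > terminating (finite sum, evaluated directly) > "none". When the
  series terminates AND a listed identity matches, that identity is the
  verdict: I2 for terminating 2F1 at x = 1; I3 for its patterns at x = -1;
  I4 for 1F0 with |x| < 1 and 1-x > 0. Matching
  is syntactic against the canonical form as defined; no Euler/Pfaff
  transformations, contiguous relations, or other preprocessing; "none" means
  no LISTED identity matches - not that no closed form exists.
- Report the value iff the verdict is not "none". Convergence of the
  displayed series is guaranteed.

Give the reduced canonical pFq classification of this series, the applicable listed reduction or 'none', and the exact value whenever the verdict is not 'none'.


Prefactor 3/4, argument 1: 2F1 with upper {1, 7/5} over lower {47/5}. Verdict at x = 1: Gauss's theorem (I1) matches (x = 1: the Gamma ratio telescopes since c-a-b = 7 > 0 and a = 1 in Z>0). Exact value: 9/10.

Key step: x = 1 and the lower running product (C = 3/4, x = 1) is a rising factorial.
Ratio: r(k) = 1 * (k+1) (k+7/5) / [(k+47/5) (k+1)] - poly over poly, x = 1 from leading terms; C = 3/4 at k = 0.


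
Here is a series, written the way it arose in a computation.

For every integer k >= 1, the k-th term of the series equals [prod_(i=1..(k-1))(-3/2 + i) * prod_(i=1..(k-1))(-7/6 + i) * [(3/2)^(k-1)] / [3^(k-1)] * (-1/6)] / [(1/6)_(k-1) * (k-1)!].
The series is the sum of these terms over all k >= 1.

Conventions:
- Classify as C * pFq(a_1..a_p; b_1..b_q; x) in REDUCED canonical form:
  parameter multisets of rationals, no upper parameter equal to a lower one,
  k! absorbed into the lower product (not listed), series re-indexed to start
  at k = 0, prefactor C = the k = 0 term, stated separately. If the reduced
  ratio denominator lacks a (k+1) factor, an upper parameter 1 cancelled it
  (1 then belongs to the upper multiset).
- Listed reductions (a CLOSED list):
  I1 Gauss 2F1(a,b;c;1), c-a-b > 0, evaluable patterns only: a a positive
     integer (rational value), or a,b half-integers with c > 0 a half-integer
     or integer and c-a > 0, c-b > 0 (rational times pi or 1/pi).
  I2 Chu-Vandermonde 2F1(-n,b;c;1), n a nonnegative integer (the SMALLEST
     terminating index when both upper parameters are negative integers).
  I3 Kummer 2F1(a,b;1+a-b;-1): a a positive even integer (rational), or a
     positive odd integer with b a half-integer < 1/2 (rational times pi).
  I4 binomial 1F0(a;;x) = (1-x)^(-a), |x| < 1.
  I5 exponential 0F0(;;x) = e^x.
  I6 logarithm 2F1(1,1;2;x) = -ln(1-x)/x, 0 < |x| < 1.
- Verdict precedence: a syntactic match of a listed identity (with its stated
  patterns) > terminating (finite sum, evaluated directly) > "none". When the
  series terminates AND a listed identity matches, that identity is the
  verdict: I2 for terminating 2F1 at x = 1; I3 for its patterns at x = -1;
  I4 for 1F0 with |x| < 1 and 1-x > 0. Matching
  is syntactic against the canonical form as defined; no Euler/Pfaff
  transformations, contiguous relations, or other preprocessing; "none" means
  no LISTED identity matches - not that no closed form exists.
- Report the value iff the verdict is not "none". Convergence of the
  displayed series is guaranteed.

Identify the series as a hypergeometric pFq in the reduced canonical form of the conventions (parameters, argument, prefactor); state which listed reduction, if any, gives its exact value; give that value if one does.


The series (x = 1/2) is 2F1: upper {-1/2, -1/6}, lower {1/6}, prefactor -1/6. Verdict: none - this 2F1 at x = 1/2 matches no listed pattern, and upper {-1/2, -1/6} holds no stopper.

First insight: t_0 being -1/6, the two k-th powers (C = -1/6) combine into one argument.
Ratio: r(k) = (1/2) * (k-1/2) (k-1/6) / [(k+1/6) (k+1)] - rational; roots negated = parameters, x = (1/2), C = -1/6.


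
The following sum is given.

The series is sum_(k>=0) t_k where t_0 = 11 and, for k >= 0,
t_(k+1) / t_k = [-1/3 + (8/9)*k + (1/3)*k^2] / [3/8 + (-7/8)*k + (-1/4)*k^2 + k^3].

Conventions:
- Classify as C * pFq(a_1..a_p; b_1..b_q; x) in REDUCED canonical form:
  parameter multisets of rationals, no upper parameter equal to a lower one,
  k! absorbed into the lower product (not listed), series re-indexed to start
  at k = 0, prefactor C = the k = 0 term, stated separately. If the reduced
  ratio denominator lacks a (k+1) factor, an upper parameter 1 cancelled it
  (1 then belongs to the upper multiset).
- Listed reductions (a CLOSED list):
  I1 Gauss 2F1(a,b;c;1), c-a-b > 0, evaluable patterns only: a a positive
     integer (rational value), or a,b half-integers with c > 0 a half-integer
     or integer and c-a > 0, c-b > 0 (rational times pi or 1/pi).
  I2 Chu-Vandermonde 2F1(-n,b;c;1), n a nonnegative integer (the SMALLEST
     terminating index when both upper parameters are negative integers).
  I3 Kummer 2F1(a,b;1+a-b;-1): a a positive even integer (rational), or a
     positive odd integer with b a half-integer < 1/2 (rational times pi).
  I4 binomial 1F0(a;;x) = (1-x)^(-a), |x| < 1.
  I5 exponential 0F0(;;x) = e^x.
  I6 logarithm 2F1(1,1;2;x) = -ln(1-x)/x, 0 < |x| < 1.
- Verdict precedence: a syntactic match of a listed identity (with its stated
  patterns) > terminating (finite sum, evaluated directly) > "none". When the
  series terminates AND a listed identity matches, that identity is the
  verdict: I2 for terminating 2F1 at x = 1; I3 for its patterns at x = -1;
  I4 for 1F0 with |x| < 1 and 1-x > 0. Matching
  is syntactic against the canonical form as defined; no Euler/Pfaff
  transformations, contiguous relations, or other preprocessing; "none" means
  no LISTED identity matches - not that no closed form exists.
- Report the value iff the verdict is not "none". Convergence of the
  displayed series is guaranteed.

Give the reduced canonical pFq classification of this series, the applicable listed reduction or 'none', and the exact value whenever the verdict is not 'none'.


Canonical form: C = 11 times 2F2 with upper {-1/3, 3}, lower {-3/4, -1/2}, x = 1/3. Verdict: none here - no I1-I6 shape fits x = 1/3 with lower {-3/4, -1/2}.

First insight: with t_0 = 11, the expanded ratio factors over Q; C = 11, x = 1/3, roots give parameters.
Consecutive-term ratio: r(k) = (1/3) * (k-1/3) (k+3) / [(k-3/4) (k-1/2) (k+1)] - rational in k, leading ratio (1/3); with t_0 = 11, classification follows.


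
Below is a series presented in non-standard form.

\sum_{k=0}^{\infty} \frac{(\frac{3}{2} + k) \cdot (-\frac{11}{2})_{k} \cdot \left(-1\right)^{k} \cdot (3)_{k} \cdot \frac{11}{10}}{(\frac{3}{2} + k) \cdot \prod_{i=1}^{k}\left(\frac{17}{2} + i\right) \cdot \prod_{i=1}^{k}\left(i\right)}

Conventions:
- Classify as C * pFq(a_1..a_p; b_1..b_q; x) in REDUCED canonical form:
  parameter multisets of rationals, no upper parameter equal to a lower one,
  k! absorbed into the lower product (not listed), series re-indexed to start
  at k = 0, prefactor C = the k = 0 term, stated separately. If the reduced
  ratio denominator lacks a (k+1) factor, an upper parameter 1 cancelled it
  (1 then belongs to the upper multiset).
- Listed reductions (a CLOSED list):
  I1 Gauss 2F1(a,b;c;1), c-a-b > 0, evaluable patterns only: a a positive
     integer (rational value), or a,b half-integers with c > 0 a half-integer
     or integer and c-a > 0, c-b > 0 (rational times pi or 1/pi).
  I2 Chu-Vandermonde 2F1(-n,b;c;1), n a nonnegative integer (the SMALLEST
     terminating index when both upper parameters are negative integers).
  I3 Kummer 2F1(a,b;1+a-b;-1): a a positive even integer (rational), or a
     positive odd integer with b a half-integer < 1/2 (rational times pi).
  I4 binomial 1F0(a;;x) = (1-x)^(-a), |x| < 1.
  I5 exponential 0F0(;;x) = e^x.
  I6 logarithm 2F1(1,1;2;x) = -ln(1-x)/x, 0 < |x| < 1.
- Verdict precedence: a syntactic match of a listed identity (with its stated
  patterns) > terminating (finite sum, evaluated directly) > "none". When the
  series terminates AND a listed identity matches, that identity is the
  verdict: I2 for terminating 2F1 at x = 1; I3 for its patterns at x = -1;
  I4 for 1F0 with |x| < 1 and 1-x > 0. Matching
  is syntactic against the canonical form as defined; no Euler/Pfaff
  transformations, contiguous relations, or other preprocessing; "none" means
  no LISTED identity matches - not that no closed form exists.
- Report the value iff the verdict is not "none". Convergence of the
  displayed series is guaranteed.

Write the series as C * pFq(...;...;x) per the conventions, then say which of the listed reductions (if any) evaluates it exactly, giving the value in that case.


Classification (C = \frac{11}{10}): 2F1 with upper {-\frac{11}{2}, 3}, lower {\frac{19}{2}}, argument x = -1. Verdict: this is the Kummer evaluation I3 (x = -1; c = \frac{19}{2} equals 1+a-b for upper {-\frac{11}{2}, 3}: listed pattern). Its exact value is \frac{240669}{131072} \cdot \pi.

Key observation: t_0 = \frac{11}{10} here, and the product of the first k integers (C = 11/10) is k!.
Ratio: r(k) = -1 * (k-\frac{11}{2}) (k+3) / [(k+\frac{19}{2}) (k+1)] - poly over poly, x = -1 from leading terms; C = \frac{11}{10} at k = 0.


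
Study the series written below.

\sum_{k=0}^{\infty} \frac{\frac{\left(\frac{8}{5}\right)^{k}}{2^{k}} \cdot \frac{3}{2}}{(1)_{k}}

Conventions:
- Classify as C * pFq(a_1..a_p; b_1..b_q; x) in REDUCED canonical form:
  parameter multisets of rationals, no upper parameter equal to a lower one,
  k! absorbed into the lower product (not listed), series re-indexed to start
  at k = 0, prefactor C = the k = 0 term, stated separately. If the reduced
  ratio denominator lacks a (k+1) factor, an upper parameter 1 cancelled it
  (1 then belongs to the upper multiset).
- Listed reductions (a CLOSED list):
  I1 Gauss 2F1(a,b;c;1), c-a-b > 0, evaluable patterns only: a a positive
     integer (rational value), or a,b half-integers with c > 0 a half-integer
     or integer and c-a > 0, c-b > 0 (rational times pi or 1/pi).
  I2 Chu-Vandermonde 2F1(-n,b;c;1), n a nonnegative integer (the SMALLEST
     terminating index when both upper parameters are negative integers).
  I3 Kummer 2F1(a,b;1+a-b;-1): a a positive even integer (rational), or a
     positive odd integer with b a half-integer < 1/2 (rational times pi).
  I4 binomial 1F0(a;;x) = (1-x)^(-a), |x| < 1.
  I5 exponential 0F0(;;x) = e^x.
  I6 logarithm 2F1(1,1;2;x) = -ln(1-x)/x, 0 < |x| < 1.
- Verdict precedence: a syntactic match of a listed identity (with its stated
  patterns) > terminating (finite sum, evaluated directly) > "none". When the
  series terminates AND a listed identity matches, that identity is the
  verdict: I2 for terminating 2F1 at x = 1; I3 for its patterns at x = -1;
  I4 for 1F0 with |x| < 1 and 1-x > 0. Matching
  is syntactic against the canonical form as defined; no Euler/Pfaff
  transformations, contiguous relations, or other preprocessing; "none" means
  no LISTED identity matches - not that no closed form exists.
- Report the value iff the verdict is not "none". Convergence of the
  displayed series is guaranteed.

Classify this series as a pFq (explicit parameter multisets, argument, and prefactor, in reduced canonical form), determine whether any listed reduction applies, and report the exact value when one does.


x = \frac{4}{5} here; the reduced form reads 0F0, upper {-}, lower {-}, C = \frac{3}{2}. Verdict: this is exponential (I5) (the 0F0 exponential series at x = \frac{4}{5}). Value: \frac{3}{2} \cdot e^{\frac{4}{5}}.

The tell: x = \frac{4}{5} and the two k-th powers (C = 3/2) combine into one argument.
Consecutive-term ratio: r(k) = \frac{4}{5} * 1 / [(k+1)] - rational in k, leading ratio \frac{4}{5}; with t_0 = \frac{3}{2}, classification follows.


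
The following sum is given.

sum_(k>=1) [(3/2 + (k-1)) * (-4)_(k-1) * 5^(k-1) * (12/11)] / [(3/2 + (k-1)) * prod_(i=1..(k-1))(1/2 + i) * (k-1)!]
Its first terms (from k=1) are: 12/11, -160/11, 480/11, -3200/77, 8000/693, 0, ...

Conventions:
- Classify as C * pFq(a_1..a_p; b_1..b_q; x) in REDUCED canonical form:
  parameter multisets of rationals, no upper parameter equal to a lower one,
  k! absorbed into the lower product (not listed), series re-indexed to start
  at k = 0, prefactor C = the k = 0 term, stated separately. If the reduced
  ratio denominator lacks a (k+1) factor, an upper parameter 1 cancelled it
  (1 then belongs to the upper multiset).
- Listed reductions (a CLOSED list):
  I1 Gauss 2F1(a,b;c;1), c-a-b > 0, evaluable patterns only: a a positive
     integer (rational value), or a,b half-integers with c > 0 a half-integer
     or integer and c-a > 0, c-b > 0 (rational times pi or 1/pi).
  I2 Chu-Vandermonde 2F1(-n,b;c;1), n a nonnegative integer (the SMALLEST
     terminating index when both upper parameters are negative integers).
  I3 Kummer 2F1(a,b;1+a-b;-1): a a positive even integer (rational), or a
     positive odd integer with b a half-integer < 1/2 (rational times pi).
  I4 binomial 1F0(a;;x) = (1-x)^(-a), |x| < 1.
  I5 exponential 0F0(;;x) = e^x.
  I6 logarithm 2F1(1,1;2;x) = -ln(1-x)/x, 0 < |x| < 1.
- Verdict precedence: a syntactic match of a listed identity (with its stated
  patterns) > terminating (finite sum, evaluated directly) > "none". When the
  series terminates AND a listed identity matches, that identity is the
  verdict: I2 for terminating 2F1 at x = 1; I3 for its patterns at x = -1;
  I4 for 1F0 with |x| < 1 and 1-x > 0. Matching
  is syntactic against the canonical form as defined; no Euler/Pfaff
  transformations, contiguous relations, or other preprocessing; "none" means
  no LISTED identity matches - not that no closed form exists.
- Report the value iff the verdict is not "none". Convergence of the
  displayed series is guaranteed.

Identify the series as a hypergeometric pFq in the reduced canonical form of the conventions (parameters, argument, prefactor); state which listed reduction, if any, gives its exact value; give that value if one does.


At argument 5: a 1F1 with upper {-4}, lower {3/2}, scaled by C = 12/11. Verdict: terminating - no listed pattern fits, but -4 in the upper list cuts the series at k = 4; direct evaluation. Sum: 116/693.

Structural cue: t_0 = 12/11 here, and the lower running product (C = 12/11) is a rising factorial.
Adjacent-term ratio: r(k) = 5 * (k-4) / [(k+3/2) (k+1)] - rational; roots negated = parameters, x = 5, C = 12/11.


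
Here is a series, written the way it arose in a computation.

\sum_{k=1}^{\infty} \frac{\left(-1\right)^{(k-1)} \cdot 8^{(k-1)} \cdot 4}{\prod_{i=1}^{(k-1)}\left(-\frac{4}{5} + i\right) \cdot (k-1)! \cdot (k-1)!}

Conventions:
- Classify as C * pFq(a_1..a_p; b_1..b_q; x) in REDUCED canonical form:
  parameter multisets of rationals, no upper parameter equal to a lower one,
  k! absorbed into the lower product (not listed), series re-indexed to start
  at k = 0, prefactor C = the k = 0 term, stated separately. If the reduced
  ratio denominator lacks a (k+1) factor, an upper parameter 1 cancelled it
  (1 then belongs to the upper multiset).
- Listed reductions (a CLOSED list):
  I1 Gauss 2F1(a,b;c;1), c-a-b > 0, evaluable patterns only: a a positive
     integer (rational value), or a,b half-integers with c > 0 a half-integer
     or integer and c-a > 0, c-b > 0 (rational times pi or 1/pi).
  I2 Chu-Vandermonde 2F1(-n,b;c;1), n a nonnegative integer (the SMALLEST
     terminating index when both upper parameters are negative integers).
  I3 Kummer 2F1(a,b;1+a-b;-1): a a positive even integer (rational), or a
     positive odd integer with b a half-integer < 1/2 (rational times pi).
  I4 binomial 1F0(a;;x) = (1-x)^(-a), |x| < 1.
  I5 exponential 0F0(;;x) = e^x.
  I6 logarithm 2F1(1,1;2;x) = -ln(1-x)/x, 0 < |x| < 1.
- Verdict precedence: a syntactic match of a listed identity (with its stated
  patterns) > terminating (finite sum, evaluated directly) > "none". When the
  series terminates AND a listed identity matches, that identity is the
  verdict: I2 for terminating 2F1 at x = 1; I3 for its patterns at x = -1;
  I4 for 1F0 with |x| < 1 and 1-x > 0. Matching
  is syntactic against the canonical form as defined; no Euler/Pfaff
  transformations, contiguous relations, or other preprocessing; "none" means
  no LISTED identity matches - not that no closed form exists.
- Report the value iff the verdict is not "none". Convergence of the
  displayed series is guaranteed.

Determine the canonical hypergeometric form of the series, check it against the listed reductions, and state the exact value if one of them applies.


Canonical form: C = 4 times 0F2 with upper {-}, lower {\frac{1}{5}, 1}, x = -8. Verdict: none. No listed pattern accepts 0F2(-; \frac{1}{5}, 1; -8).

Key step: with t_0 = 4, the (-1)^k factor (C = 4, x = -8) folds into the argument's sign.
Consecutive-term ratio: r(k) = -8 * 1 / [(k+\frac{1}{5}) (k+1) (k+1)] - rational; roots negated = parameters, x = -8, C = 4.


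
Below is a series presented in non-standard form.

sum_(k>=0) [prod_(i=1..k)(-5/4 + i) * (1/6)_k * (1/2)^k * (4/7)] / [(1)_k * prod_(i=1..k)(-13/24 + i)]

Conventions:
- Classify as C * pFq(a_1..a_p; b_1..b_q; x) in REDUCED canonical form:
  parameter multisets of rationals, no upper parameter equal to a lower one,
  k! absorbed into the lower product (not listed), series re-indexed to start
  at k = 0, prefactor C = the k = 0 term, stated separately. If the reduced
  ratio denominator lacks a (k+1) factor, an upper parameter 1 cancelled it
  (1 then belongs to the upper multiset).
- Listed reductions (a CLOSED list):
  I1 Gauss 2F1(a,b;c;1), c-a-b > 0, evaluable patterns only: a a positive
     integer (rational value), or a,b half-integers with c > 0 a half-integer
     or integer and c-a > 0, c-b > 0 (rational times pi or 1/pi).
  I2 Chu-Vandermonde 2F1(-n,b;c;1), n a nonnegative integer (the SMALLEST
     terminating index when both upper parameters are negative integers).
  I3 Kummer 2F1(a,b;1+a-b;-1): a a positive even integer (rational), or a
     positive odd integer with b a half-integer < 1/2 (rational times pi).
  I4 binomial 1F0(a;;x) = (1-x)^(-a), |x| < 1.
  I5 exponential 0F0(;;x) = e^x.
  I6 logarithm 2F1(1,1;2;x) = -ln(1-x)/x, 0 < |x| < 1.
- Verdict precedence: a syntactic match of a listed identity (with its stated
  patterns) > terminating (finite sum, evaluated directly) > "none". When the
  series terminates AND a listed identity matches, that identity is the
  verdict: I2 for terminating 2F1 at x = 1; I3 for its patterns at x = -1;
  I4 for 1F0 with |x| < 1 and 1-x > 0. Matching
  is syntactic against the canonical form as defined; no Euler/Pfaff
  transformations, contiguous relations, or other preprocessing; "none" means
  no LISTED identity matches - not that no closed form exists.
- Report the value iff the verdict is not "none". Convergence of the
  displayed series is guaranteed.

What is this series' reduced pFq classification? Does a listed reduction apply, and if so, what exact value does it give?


Key observation: t_0 being 4/7, (1)_k (prefactor 4/7) is k! itself.
Step ratio: r(k) = (1/2) * (k-1/4) (k+1/6) / [(k+11/24) (k+1)] - rational in k. x = (1/2); t_0 = 4/7; negate the roots.

At argument 1/2: a 2F1 with upper {-1/4, 1/6}, lower {11/24}, scaled by C = 4/7. Verdict: none. A 2F1 with upper {-1/4, 1/6} fits none of I1-I6 at x = 1/2; the sum runs forever.


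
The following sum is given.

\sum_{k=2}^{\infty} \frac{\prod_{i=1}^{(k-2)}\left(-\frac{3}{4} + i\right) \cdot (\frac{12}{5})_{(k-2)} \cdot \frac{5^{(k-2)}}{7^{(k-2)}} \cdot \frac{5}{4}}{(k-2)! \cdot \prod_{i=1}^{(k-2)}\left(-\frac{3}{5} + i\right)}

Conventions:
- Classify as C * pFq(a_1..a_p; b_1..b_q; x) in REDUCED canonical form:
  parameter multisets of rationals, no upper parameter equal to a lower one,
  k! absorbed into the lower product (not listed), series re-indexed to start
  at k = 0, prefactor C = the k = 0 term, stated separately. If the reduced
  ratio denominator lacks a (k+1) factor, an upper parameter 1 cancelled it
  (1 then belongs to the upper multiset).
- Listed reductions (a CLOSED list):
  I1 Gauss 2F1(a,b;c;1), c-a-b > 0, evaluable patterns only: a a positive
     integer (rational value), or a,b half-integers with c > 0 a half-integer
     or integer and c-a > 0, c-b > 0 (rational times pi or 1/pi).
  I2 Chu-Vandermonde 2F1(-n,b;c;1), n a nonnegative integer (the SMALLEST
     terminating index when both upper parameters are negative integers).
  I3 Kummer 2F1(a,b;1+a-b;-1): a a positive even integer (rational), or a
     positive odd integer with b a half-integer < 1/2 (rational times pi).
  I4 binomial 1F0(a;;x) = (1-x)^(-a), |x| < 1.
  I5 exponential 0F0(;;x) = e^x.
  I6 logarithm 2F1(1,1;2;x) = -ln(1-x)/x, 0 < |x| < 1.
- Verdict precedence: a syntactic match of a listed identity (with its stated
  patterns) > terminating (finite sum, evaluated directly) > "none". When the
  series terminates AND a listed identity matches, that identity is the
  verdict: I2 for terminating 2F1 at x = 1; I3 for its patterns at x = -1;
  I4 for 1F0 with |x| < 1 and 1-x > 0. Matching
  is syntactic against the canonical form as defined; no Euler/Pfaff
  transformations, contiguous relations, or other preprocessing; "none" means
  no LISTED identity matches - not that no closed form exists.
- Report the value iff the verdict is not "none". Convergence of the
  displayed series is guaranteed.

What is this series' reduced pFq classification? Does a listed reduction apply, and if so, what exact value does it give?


Canonical form: C = \frac{5}{4} times 2F1 with upper {\frac{1}{4}, \frac{12}{5}}, lower {\frac{2}{5}}, x = \frac{5}{7}. Verdict: none. No listed pattern accepts 2F1(\frac{1}{4}, \frac{12}{5}; \frac{2}{5}; \frac{5}{7}).

Key step: x = \frac{5}{7} and the lower running product (C = 5/4) is a rising factorial.
Ratio: r(k) = \frac{5}{7} * (k+\frac{1}{4}) (k+\frac{12}{5}) / [(k+\frac{2}{5}) (k+1)] - rational in k, leading ratio \frac{5}{7}; with t_0 = \frac{5}{4}, classification follows.


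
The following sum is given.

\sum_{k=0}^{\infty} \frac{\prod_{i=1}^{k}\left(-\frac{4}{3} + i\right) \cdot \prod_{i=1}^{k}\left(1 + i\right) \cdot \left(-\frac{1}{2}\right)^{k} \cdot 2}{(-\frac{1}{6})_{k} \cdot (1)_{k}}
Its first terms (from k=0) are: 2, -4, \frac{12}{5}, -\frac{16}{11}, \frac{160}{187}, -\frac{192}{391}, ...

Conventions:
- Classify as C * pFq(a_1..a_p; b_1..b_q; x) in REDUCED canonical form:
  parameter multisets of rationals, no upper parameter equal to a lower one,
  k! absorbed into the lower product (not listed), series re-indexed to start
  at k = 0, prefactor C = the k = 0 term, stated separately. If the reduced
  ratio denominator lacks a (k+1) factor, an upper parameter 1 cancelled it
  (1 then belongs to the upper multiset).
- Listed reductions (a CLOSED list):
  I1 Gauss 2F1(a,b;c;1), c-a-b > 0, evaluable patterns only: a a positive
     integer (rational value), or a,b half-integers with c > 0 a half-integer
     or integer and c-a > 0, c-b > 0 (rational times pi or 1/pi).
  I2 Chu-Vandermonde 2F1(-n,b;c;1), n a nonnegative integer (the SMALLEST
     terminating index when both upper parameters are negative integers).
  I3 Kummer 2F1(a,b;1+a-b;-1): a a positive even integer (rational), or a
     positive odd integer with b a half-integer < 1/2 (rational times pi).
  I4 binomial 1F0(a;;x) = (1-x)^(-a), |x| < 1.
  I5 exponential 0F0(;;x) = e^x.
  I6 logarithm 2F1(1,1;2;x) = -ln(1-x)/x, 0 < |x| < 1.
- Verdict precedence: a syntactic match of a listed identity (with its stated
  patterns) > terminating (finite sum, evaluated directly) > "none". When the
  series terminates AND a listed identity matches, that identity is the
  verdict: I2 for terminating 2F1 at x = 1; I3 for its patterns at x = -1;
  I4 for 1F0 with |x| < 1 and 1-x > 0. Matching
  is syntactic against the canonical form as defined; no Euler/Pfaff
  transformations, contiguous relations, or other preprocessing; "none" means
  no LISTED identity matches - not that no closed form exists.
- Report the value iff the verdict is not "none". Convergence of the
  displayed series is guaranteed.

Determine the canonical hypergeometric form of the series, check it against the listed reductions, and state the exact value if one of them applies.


x = -\frac{1}{2} here; the reduced form reads 2F1, upper {-\frac{1}{3}, 2}, lower {-\frac{1}{6}}, C = 2. Verdict: none. No listed pattern accepts 2F1(-\frac{1}{3}, 2; -\frac{1}{6}; -\frac{1}{2}).

Structural cue: t_0 = 2 here, and (1)_k (C = 2, x = -1/2) is k! itself.
Step ratio: r(k) = -\frac{1}{2} * (k-\frac{1}{3}) (k+2) / [(k-\frac{1}{6}) (k+1)] - poly over poly, x = -\frac{1}{2} from leading terms; C = 2 at k = 0.


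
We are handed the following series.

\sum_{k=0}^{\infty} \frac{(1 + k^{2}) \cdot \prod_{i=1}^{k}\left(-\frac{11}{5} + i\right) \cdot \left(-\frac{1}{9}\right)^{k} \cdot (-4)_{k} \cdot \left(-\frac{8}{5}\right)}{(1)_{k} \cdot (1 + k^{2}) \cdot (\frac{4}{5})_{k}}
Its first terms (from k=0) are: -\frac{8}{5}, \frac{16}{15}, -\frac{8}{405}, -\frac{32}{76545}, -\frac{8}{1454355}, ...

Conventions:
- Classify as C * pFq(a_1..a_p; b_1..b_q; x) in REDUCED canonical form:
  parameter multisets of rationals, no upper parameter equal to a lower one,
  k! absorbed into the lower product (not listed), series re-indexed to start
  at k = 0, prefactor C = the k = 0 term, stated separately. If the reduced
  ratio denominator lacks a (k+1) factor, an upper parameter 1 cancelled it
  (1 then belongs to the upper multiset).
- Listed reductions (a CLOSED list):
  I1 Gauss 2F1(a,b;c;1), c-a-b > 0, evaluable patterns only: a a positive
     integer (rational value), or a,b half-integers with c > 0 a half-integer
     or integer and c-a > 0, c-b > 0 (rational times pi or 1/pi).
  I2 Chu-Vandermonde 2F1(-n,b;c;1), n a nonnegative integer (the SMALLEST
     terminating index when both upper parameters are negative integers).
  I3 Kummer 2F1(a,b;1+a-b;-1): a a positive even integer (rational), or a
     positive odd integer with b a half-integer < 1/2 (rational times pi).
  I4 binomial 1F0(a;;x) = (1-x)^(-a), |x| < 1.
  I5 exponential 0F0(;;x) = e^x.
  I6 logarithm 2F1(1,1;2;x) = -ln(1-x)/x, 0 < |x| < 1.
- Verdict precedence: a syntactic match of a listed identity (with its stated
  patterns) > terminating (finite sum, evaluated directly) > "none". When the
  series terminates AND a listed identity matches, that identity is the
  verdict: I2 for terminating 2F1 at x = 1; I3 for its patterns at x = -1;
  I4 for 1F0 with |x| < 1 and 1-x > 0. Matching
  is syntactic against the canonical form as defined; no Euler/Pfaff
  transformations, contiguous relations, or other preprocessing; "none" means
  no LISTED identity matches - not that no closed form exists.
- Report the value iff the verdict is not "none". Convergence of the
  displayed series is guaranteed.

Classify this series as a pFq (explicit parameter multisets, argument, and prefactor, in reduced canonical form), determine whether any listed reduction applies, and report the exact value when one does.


With C = -\frac{8}{5}: the canonical form is 2F1(-4, -\frac{6}{5}; \frac{4}{5}; -\frac{1}{9}). Verdict: terminating - upper parameter -4 makes this a finite sum (last index 4), evaluated exactly. Sum: -\frac{23000}{41553}.

Key observation: with t_0 = -\frac{8}{5}, (1)_k (C = -8/5, x = -1/9) is k! itself.
Adjacent-term ratio: r(k) = -\frac{1}{9} * (k-4) (k-\frac{6}{5}) / [(k+\frac{4}{5}) (k+1)] - rational in k, leading ratio -\frac{1}{9}; with t_0 = -\frac{8}{5}, classification follows.


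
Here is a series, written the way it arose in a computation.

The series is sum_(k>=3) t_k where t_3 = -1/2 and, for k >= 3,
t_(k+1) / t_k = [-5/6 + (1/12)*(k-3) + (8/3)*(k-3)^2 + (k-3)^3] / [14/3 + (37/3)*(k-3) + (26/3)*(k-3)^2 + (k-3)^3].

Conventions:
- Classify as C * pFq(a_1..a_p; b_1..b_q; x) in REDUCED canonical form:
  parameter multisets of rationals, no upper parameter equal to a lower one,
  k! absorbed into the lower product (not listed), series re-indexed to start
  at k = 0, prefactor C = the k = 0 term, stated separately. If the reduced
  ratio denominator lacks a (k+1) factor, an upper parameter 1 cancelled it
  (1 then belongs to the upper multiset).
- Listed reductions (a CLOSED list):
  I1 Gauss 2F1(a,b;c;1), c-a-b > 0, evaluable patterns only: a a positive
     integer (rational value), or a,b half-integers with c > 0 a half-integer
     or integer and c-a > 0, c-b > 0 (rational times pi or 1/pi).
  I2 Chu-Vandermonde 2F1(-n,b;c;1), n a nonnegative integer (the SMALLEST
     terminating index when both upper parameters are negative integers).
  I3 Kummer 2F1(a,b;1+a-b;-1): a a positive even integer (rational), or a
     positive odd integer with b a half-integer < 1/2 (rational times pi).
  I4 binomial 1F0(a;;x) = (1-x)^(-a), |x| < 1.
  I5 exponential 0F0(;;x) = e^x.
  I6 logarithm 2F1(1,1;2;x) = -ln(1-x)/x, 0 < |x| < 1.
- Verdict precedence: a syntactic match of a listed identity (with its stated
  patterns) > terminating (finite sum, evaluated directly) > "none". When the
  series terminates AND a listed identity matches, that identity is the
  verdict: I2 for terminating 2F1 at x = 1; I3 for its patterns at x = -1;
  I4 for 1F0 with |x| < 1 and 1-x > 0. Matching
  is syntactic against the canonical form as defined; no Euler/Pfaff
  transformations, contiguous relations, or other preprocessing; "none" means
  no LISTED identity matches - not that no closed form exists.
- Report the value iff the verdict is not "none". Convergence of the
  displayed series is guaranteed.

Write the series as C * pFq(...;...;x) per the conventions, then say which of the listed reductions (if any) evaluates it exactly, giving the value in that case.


With C = -1/2: the canonical form is 2F1(-1/2, 5/2; 7; 1). Verdict (x = 1): Gauss (I1, half-integer pattern) applies (x = 1; upper {-1/2, 5/2} half-integers, c = 7 in the evaluable pattern). Value: (-131072/105105) / pi.

Structural cue: t_0 being -1/2, roots of the ratio polynomials (C = -1/2) are the negated parameters.
Term ratio: r(k) = 1 * (k-1/2) (k+5/2) / [(k+7) (k+1)] - rational in k, leading ratio 1; with t_0 = -1/2, classification follows.
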